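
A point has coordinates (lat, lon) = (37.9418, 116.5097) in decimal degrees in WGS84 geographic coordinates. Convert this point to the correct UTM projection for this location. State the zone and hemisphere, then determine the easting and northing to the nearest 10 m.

Longitude 116.5097° lies in the 6° band [114°, 120°), giving zone 50; latitude is north of the equator, so 50N.
Zone 50 central meridian λ₀ = 6×50 − 183 = 117°; Δλ = -0.4903°.
Transverse Mercator on WGS84 with k₀ = 0.9996 gives E = 456918.842 m, N = 4199470.980 m.

Zone 50N: E 456920 m, N 4199470 m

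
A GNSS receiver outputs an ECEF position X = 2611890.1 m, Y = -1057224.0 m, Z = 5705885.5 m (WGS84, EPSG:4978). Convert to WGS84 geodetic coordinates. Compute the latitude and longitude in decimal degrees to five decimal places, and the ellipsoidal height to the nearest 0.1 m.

λ = atan2(Y, X) = -22.03679971°; p = √(X²+Y²) = 2817746.0 m.
Bowring's method on WGS84 (a = 6378137 m, b = 6356752.314 m) gives φ = 63.87080038°, h = 2783.330 m.

lat 63.87080°, lon -22.03680°, h 2783.3 m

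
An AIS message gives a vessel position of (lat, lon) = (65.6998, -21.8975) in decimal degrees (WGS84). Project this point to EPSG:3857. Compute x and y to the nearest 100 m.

Web Mercator is spherical with R = a = 6378137 m.
x = R·λ = 6378137 × -0.382183473 = -2437618.550 m.
y = R·ln tan(π/4 + φ/2) = 6378137 × 1.535740556 = 9795163.661 m.

x -2437600 m, y 9795200 m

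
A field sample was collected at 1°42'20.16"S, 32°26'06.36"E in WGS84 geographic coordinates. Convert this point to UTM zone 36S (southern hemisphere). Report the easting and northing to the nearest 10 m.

Zone 36 central meridian λ₀ = 6×36 − 183 = 33°; Δλ = -0.5649°.
Transverse Mercator on WGS84 with k₀ = 0.9996 gives E = 437167.413 m, N = 9811470.175 m.

E 437170 m, N 9811470 m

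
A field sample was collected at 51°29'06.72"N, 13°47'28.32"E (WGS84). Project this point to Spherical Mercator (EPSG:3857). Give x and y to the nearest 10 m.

x 1535230 m, y 6707570 m

Web Mercator is spherical with R = a = 6378137 m.
x = R·λ = 6378137 × 0.240701848 = 1535229.361 m.
y = R·ln tan(π/4 + φ/2) = 6378137 × 1.051650810 = 6707572.943 m.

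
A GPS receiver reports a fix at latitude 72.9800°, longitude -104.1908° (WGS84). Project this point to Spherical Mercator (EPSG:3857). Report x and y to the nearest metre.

x -11598467 m, y 12115867 m

Web Mercator is spherical with R = a = 6378137 m.
x = R·λ = 6378137 × -1.818472510 = -11598466.801 m.
y = R·ln tan(π/4 + φ/2) = 6378137 × 1.899593460 = 12115867.331 m.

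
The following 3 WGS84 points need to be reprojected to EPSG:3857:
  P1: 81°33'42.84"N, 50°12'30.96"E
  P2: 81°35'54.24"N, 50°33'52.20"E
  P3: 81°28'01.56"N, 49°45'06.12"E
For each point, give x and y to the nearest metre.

Web Mercator: x = R·λ, y = R·ln tan(π/4+φ/2), R = 6378137 m.
P1 (81.5619°, 50.2086°) → (5589195.785, 16626573.805) m.
P2 (81.5984°, 50.5645°) → (5628814.392, 16654322.802) m.
P3 (81.4671°, 49.7517°) → (5538333.910, 16555055.368) m.

P1: x 5589196 m, y 16626574 m; P2: x 5628814 m, y 16654323 m; P3: x 5538334 m, y 16555055 m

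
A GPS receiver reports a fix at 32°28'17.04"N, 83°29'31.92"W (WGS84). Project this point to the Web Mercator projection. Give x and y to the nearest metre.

Web Mercator is spherical with R = a = 6378137 m.
x = R·λ = 6378137 × -1.457213790 = -9294309.189 m.
y = R·ln tan(π/4 + φ/2) = 6378137 × 0.599759697 = 3825349.514 m.

x -9294309 m, y 3825350 m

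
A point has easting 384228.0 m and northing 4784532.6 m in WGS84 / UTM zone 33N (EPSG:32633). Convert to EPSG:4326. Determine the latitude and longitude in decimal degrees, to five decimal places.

lat 43.20470°, lon 13.57490°

Zone 33N: λ₀ = 15°, k₀ = 0.9996, false easting 500000 m.
Meridian distance M = (N − FN)/k₀ = 4786447.2 m.
Inverse transverse Mercator on WGS84 gives φ = 43.20470018°, λ = 13.57489971°.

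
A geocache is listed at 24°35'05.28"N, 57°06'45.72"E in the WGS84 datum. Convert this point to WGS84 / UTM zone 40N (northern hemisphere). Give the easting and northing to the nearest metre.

Zone 40 central meridian λ₀ = 6×40 − 183 = 57°; Δλ = +0.1127°.
Transverse Mercator on WGS84 with k₀ = 0.9996 gives E = 511410.449 m, N = 2718979.189 m.

E 511410 m, N 2718979 m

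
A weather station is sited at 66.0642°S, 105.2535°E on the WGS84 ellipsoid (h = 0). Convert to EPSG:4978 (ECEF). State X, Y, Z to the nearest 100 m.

X -682700 m, Y 2503500 m, Z -5806900 m

WGS84: a = 6378137 m, e² = 0.006694380; N(φ) = a/√(1−e²sin²φ) = 6396046.913 m.
X = (N+h)·cosφ·cosλ = -682707.846 m; Y = (N+h)·cosφ·sinλ = 2503540.730 m; Z = (N(1−e²)+h)·sinφ = -5806855.642 m.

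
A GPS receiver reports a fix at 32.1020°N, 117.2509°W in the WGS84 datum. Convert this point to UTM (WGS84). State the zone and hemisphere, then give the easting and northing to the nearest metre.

Zone 11N: E 476327 m, N 3551769 m

Longitude -117.2509° lies in the 6° band [-120°, -114°), giving zone 11; latitude is north of the equator, so 11N.
Zone 11 central meridian λ₀ = 6×11 − 183 = -117°; Δλ = -0.2509°.
Transverse Mercator on WGS84 with k₀ = 0.9996 gives E = 476327.394 m, N = 3551769.260 m.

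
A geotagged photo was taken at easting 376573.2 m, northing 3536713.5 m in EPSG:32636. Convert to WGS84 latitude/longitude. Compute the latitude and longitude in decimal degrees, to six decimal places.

Zone 36N: λ₀ = 33°, k₀ = 0.9996, false easting 500000 m.
Meridian distance M = (N − FN)/k₀ = 3538128.8 m.
Inverse transverse Mercator on WGS84 gives φ = 31.95970010°, λ = 31.69389991°.

lat 31.959700°, lon 31.693900°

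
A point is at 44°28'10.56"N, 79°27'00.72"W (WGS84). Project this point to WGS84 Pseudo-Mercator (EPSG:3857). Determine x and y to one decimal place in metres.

Web Mercator is spherical with R = a = 6378137 m.
x = R·λ = 6378137 × -1.386667581 = -8844355.807 m.
y = R·ln tan(π/4 + φ/2) = 6378137 × 0.868341932 = 5538403.806 m.

x -8844355.8 m, y 5538403.8 m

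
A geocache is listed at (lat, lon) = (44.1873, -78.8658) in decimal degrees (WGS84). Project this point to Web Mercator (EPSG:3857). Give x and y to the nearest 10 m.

Web Mercator is spherical with R = a = 6378137 m.
x = R·λ = 6378137 × -1.376467877 = -8779300.697 m.
y = R·ln tan(π/4 + φ/2) = 6378137 × 0.861454244 = 5494473.189 m.

x -8779300 m, y 5494470 m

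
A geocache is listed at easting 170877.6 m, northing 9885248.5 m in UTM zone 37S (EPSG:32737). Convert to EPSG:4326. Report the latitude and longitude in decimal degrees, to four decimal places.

lat -1.0368°, lon 36.0431°

Zone 37S: λ₀ = 39°, k₀ = 0.9996, false easting 500000 m, false northing 10000000 m.
Meridian distance M = (N − FN)/k₀ = -114797.4 m.
Inverse transverse Mercator on WGS84 gives φ = -1.03680044°, λ = 36.04310041°.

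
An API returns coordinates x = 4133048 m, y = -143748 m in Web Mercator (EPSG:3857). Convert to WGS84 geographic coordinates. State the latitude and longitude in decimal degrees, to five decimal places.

lat -1.29120°, lon 37.12780°

R = 6378137 m. λ = x/R = 37.12780188°.
φ = 2·arctan(exp(y/R)) − 90° = 2·arctan(0.97771) − 90° = -1.29120095°.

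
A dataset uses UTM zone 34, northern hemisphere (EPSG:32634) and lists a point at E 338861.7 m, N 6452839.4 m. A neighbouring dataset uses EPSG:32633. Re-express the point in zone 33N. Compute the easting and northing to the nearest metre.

E 691590 m, N 6454196 m

UTM 34N → geographic: φ = 58.18730022°, λ = 18.25909989°.
UTM 33N (λ₀ = 15°) forward: E = 691589.968 m, N = 6454195.568 m.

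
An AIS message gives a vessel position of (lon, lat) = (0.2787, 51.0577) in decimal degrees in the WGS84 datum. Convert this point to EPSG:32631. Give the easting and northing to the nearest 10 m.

E 309300 m, N 5659760 m

Zone 31 central meridian λ₀ = 6×31 − 183 = 3°; Δλ = -2.7213°.
Transverse Mercator on WGS84 with k₀ = 0.9996 gives E = 309299.407 m, N = 5659764.916 m.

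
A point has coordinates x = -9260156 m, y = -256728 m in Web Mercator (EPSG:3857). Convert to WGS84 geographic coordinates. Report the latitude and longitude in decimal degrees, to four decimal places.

R = 6378137 m. λ = x/R = -83.18539668°.
φ = 2·arctan(exp(y/R)) − 90° = 2·arctan(0.96055) − 90° = -2.30560437°.

lat -2.3056°, lon -83.1854°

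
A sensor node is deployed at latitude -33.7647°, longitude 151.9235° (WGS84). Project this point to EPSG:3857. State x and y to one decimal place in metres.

x 16912046.7 m, y -3997250.6 m

Web Mercator is spherical with R = a = 6378137 m.
x = R·λ = 6378137 × 2.651565286 = 16912046.660 m.
y = R·ln tan(π/4 + φ/2) = 6378137 × -0.626711307 = -3997250.576 m.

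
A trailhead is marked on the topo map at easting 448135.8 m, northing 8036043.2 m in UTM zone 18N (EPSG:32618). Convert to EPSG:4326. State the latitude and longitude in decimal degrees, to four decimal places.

Zone 18N: λ₀ = -75°, k₀ = 0.9996, false easting 500000 m.
Meridian distance M = (N − FN)/k₀ = 8039258.9 m.
Inverse transverse Mercator on WGS84 gives φ = 72.41640020°, λ = -76.53830118°.

lat 72.4164°, lon -76.5383°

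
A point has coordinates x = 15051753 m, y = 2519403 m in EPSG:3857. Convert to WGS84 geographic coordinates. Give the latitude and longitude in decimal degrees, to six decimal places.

lat 22.065599°, lon 135.212198°

R = 6378137 m. λ = x/R = 135.21219773°.
φ = 2·arctan(exp(y/R)) − 90° = 2·arctan(1.48439) − 90° = 22.06559898°.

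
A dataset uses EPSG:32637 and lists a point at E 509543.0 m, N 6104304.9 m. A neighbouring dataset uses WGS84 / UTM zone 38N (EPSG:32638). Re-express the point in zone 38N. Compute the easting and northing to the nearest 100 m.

UTM 37N → geographic: φ = 55.08539978°, λ = 39.14950049°.
UTM 38N (λ₀ = 45°) forward: E = 126771.767 m, N = 6119942.686 m.

E 126800 m, N 6119900 m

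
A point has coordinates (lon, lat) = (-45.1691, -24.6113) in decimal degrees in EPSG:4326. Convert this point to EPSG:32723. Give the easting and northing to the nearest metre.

E 482883 m, N 7278081 m

Zone 23 central meridian λ₀ = 6×23 − 183 = -45°; Δλ = -0.1691°.
Transverse Mercator on WGS84 with k₀ = 0.9996 gives E = 482882.860 m, N = 7278080.811 m.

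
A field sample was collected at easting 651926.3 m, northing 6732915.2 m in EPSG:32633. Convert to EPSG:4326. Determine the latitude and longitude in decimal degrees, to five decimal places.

Zone 33N: λ₀ = 15°, k₀ = 0.9996, false easting 500000 m.
Meridian distance M = (N − FN)/k₀ = 6735609.4 m.
Inverse transverse Mercator on WGS84 gives φ = 60.70290040°, λ = 17.78360046°.

lat 60.70290°, lon 17.78360°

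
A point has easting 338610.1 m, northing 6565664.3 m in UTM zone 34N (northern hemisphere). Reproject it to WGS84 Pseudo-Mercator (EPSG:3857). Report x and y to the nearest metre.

x 2023120 m, y 8223588 m

Unproject from UTM 34N (λ₀ = 21°) → φ = 59.19929977°, λ = 18.17399954°.
Web Mercator (R = 6378137 m): x = 2023120.374 m, y = 8223588.472 m.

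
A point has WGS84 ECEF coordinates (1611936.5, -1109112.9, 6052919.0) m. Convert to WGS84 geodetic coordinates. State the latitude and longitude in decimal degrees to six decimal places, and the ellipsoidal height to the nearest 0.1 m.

lat 72.198500°, lon -34.530398°, h 2546.4 m

λ = atan2(Y, X) = -34.53039829°; p = √(X²+Y²) = 1956647.8 m.
Bowring's method on WGS84 (a = 6378137 m, b = 6356752.314 m) gives φ = 72.19849997°, h = 2546.396 m.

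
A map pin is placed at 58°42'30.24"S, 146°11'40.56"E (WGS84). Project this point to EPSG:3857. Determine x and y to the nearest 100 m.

Web Mercator is spherical with R = a = 6378137 m.
x = R·λ = 6378137 × 2.551577119 = 16274308.429 m.
y = R·ln tan(π/4 + φ/2) = 6378137 × -1.272726831 = -8117626.089 m.

x 16274300 m, y -8117600 m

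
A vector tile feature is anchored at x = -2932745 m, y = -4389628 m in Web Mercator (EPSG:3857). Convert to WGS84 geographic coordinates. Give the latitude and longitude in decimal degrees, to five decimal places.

lat -36.64420°, lon -26.34530°

R = 6378137 m. λ = x/R = -26.34529658°.
φ = 2·arctan(exp(y/R)) − 90° = 2·arctan(0.50246) − 90° = -36.64419845°.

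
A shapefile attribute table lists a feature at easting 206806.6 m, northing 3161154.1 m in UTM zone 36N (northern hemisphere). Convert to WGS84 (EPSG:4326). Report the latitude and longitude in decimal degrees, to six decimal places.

Zone 36N: λ₀ = 33°, k₀ = 0.9996, false easting 500000 m.
Meridian distance M = (N − FN)/k₀ = 3162419.1 m.
Inverse transverse Mercator on WGS84 gives φ = 28.54419993°, λ = 30.00359996°.

lat 28.544200°, lon 30.003600°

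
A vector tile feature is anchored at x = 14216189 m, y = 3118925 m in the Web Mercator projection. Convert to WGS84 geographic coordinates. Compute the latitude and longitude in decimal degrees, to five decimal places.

R = 6378137 m. λ = x/R = 127.70619861°.
φ = 2·arctan(exp(y/R)) − 90° = 2·arctan(1.63069) − 90° = 26.96360172°.

lat 26.96360°, lon 127.70620°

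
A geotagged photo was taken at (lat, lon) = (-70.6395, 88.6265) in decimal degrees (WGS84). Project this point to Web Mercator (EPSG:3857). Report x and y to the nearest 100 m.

x 9865900 m, y -11280100 m

Web Mercator is spherical with R = a = 6378137 m.
x = R·λ = 6378137 × 1.546824230 = 9865856.851 m.
y = R·ln tan(π/4 + φ/2) = 6378137 × -1.768560398 = -11280120.511 m.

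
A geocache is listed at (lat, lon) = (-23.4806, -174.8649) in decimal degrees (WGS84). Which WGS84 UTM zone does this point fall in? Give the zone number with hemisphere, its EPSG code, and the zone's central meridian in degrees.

UTM zone = ⌊(λ + 180)/6⌋ + 1; -174.8649° ∈ [-180°, -174°) → zone 1.
Hemisphere: S (φ < 0).
Central meridian λ₀ = 6×1 − 183 = -177°.
EPSG code: 32701.

Zone 1S (EPSG:32701), central meridian -177°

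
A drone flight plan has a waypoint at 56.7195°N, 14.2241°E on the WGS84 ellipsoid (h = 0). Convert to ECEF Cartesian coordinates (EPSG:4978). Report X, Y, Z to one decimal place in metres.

WGS84: a = 6378137 m, e² = 0.006694380; N(φ) = a/√(1−e²sin²φ) = 6393109.968 m.
X = (N+h)·cosφ·cosλ = 3400592.070 m; Y = (N+h)·cosφ·sinλ = 862004.199 m; Z = (N(1−e²)+h)·sinφ = 5308823.841 m.

X 3400592.1 m, Y 862004.2 m, Z 5308823.8 m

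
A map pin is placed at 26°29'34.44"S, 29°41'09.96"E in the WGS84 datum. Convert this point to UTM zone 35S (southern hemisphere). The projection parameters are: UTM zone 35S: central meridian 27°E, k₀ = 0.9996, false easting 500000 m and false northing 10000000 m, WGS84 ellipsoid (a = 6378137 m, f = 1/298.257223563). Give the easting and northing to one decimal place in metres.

E 767746.4 m, N 7066927.7 m

Zone 35 central meridian λ₀ = 6×35 − 183 = 27°; Δλ = +2.6861°.
Transverse Mercator on WGS84 with k₀ = 0.9996 gives E = 767746.354 m, N = 7066927.676 m.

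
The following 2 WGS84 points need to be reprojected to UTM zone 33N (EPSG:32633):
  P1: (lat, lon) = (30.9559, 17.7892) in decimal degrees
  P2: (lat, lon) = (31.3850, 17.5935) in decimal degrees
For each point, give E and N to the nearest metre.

P1: E 766446 m, N 3428052 m; P2: E 746630 m, N 3475179 m

UTM zone 33N: λ₀ = 15°, k₀ = 0.9996.
P1 (30.9559°, 17.7892°) → (766446.310, 3428052.156) m.
P2 (31.3850°, 17.5935°) → (746629.746, 3475179.069) m.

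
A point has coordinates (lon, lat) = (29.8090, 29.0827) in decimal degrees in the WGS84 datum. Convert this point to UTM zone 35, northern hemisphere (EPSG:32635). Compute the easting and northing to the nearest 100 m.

Zone 35 central meridian λ₀ = 6×35 − 183 = 27°; Δλ = +2.8090°.
Transverse Mercator on WGS84 with k₀ = 0.9996 gives E = 773436.541 m, N = 3220407.828 m.

E 773400 m, N 3220400 m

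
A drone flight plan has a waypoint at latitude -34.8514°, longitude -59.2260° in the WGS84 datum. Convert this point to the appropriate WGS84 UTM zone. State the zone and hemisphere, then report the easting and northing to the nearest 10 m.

Zone 21S: E 296490 m, N 6141180 m

Longitude -59.2260° lies in the 6° band [-60°, -54°), giving zone 21; latitude is south of the equator, so 21S.
Zone 21 central meridian λ₀ = 6×21 − 183 = -57°; Δλ = -2.2260°.
Transverse Mercator on WGS84 with k₀ = 0.9996 gives E = 296489.372 m, N = 6141176.123 m.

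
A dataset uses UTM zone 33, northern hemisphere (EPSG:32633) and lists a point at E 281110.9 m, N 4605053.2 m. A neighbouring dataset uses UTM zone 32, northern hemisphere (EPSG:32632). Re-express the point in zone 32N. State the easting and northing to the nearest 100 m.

UTM 33N → geographic: φ = 41.56720040°, λ = 12.37480005°.
UTM 32N (λ₀ = 9°) forward: E = 781398.504 m, N = 4607226.853 m.

E 781400 m, N 4607200 m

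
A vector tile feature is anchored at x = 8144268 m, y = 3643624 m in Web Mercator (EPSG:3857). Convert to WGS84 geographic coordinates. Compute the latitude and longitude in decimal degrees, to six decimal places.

R = 6378137 m. λ = x/R = 73.16120422°.
φ = 2·arctan(exp(y/R)) − 90° = 2·arctan(1.77051) − 90° = 31.08370032°.

lat 31.083700°, lon 73.161204°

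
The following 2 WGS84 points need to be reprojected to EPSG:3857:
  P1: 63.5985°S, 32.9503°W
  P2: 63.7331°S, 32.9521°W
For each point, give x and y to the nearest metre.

Web Mercator: x = R·λ, y = R·ln tan(π/4+φ/2), R = 6378137 m.
P1 (-63.5985°, -32.9503°) → (-3668010.617, -9248532.371) m.
P2 (-63.7331°, -32.9521°) → (-3668210.993, -9282309.253) m.

P1: x -3668011 m, y -9248532 m; P2: x -3668211 m, y -9282309 m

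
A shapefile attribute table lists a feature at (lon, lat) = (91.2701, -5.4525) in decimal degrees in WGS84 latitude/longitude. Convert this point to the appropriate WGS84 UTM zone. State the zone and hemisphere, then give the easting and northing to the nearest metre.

Zone 46S: E 308342 m, N 9397042 m

Longitude 91.2701° lies in the 6° band [90°, 96°), giving zone 46; latitude is south of the equator, so 46S.
Zone 46 central meridian λ₀ = 6×46 − 183 = 93°; Δλ = -1.7299°.
Transverse Mercator on WGS84 with k₀ = 0.9996 gives E = 308341.840 m, N = 9397041.700 m.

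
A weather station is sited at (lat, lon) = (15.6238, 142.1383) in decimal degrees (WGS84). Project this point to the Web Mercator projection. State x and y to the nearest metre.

x 15822763 m, y 1761197 m

Web Mercator is spherical with R = a = 6378137 m.
x = R·λ = 6378137 × 2.480781328 = 15822763.178 m.
y = R·ln tan(π/4 + φ/2) = 6378137 × 0.276130373 = 1761197.347 m.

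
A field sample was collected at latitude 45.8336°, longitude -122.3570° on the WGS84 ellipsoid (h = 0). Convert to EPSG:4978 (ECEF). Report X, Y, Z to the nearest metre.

WGS84: a = 6378137 m, e² = 0.006694380; N(φ) = a/√(1−e²sin²φ) = 6389150.441 m.
X = (N+h)·cosφ·cosλ = -2382468.211 m; Y = (N+h)·cosφ·sinλ = -3760404.207 m; Z = (N(1−e²)+h)·sinφ = 4552380.318 m.

X -2382468 m, Y -3760404 m, Z 4552380 m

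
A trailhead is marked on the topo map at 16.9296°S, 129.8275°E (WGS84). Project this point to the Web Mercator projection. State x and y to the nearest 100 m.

Web Mercator is spherical with R = a = 6378137 m.
x = R·λ = 6378137 × 2.265917335 = 14452331.191 m.
y = R·ln tan(π/4 + φ/2) = 6378137 × -0.299873083 = -1912631.604 m.

x 14452300 m, y -1912600 m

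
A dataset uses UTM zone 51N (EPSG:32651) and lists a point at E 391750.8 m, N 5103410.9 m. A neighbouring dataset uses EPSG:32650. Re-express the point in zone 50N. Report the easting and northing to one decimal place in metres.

E 855696.2 m, N 5112753.7 m

UTM 51N → geographic: φ = 46.07569989°, λ = 121.60009985°.
UTM 50N (λ₀ = 117°) forward: E = 855696.178 m, N = 5112753.693 m.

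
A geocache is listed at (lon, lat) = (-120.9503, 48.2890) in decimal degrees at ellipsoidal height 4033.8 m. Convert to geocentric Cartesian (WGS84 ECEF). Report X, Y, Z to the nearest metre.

WGS84: a = 6378137 m, e² = 0.006694380; N(φ) = a/√(1−e²sin²φ) = 6390067.626 m.
X = (N+h)·cosφ·cosλ = -2188048.256 m; Y = (N+h)·cosφ·sinλ = -3648689.204 m; Z = (N(1−e²)+h)·sinφ = 4741329.673 m.

X -2188048 m, Y -3648689 m, Z 4741330 m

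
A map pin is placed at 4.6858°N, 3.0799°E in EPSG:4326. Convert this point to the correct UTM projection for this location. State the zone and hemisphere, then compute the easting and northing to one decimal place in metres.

Longitude 3.0799° lies in the 6° band [0°, 6°), giving zone 31; latitude is north of the equator, so 31N.
Zone 31 central meridian λ₀ = 6×31 − 183 = 3°; Δλ = +0.0799°.
Transverse Mercator on WGS84 with k₀ = 0.9996 gives E = 508861.354 m, N = 517933.775 m.

Zone 31N: E 508861.4 m, N 517933.8 m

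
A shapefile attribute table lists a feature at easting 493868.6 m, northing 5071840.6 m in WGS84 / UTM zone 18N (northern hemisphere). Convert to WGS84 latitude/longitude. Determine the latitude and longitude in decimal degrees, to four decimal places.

Zone 18N: λ₀ = -75°, k₀ = 0.9996, false easting 500000 m.
Meridian distance M = (N − FN)/k₀ = 5073870.1 m.
Inverse transverse Mercator on WGS84 gives φ = 45.80009957°, λ = -75.07890035°.

lat 45.8001°, lon -75.0789°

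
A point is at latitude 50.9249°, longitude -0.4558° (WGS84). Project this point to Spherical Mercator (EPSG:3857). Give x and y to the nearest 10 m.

x -50740 m, y 6608020 m

Web Mercator is spherical with R = a = 6378137 m.
x = R·λ = 6378137 × -0.007955211 = -50739.424 m.
y = R·ln tan(π/4 + φ/2) = 6378137 × 1.036042364 = 6608020.138 m.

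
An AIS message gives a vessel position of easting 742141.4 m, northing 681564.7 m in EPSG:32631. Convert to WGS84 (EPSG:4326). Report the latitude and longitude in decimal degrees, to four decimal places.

lat 6.1616°, lon 5.1881°

Zone 31N: λ₀ = 3°, k₀ = 0.9996, false easting 500000 m.
Meridian distance M = (N − FN)/k₀ = 681837.4 m.
Inverse transverse Mercator on WGS84 gives φ = 6.16160012°, λ = 5.18809982°.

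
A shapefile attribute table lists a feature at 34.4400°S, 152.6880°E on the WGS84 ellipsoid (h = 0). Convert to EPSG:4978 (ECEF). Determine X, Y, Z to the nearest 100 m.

X -4678800 m, Y 2416100 m, Z -3586800 m

WGS84: a = 6378137 m, e² = 0.006694380; N(φ) = a/√(1−e²sin²φ) = 6384976.170 m.
X = (N+h)·cosφ·cosλ = -4678783.905 m; Y = (N+h)·cosφ·sinλ = 2416141.555 m; Z = (N(1−e²)+h)·sinφ = -3586804.704 m.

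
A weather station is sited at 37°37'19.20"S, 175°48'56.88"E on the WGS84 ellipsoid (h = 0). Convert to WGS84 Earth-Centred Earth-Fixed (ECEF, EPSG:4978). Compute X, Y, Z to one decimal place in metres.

WGS84: a = 6378137 m, e² = 0.006694380; N(φ) = a/√(1−e²sin²φ) = 6386107.525 m.
X = (N+h)·cosφ·cosλ = -5044668.537 m; Y = (N+h)·cosφ·sinλ = 369058.699 m; Z = (N(1−e²)+h)·sinφ = -3872297.762 m.

X -5044668.5 m, Y 369058.7 m, Z -3872297.8 m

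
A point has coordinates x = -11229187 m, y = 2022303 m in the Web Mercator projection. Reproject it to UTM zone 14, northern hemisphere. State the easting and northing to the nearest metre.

Web Mercator inverse (R = 6378137 m) → φ = 17.86970190°, λ = -100.87350310°.
UTM 14N forward: E = 301491.990 m, N = 1976766.104 m.

E 301492 m, N 1976766 m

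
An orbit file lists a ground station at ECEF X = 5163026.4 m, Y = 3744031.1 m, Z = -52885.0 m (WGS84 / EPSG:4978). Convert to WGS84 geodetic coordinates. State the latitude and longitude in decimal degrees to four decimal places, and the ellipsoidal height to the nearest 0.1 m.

λ = atan2(Y, X) = 35.94819941°; p = √(X²+Y²) = 6377665.0 m.
Bowring's method on WGS84 (a = 6378137 m, b = 6356752.314 m) gives φ = -0.47830021°, h = -251.288 m.

lat -0.4783°, lon 35.9482°, h -251.3 m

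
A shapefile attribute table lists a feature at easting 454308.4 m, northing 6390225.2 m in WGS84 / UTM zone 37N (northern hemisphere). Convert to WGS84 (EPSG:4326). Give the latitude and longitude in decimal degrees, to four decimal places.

Zone 37N: λ₀ = 39°, k₀ = 0.9996, false easting 500000 m.
Meridian distance M = (N − FN)/k₀ = 6392782.3 m.
Inverse transverse Mercator on WGS84 gives φ = 57.65199988°, λ = 38.23440036°.

lat 57.6520°, lon 38.2344°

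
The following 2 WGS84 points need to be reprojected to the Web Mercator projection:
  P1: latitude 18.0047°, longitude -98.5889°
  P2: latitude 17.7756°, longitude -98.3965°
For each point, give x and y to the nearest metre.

Web Mercator: x = R·λ, y = R·ln tan(π/4+φ/2), R = 6378137 m.
P1 (18.0047°, -98.5889°) → (-10974866.146, 2038098.679) m.
P2 (17.7756°, -98.3965°) → (-10953448.276, 2011299.551) m.

P1: x -10974866 m, y 2038099 m; P2: x -10953448 m, y 2011300 m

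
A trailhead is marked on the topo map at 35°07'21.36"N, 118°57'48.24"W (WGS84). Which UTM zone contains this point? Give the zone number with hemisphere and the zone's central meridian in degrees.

Zone 11N, central meridian -117°

UTM zone = ⌊(λ + 180)/6⌋ + 1; -118.9634° ∈ [-120°, -114°) → zone 11.
Hemisphere: N (φ ≥ 0).
Central meridian λ₀ = 6×11 − 183 = -117°.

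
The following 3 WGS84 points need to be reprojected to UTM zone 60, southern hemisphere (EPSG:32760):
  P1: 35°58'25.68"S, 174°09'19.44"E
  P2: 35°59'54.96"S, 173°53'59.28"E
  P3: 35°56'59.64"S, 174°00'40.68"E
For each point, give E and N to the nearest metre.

P1: E 243505 m, N 6015216 m; P2: E 220539 m, N 6011760 m; P3: E 230427 m, N 6017479 m

UTM zone 60S: λ₀ = 177°, k₀ = 0.9996.
P1 (-35.9738°, 174.1554°) → (243505.260, 6015215.534) m.
P2 (-35.9986°, 173.8998°) → (220538.911, 6011760.418) m.
P3 (-35.9499°, 174.0113°) → (230427.006, 6017478.525) m.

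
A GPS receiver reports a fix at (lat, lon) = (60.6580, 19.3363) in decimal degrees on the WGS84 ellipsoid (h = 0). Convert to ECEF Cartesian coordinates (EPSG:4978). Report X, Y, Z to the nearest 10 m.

X 2956650 m, Y 1037510 m, Z 5536770 m

WGS84: a = 6378137 m, e² = 0.006694380; N(φ) = a/√(1−e²sin²φ) = 6394421.685 m.
X = (N+h)·cosφ·cosλ = 2956653.537 m; Y = (N+h)·cosφ·sinλ = 1037508.734 m; Z = (N(1−e²)+h)·sinφ = 5536768.227 m.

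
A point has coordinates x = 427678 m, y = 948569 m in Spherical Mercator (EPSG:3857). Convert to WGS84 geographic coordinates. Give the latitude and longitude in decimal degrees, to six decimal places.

R = 6378137 m. λ = x/R = 3.84189684°.
φ = 2·arctan(exp(y/R)) − 90° = 2·arctan(1.16035) − 90° = 8.48990082°.

lat 8.489901°, lon 3.841897°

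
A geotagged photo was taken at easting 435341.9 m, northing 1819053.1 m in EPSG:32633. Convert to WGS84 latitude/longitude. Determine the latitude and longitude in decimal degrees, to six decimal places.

Zone 33N: λ₀ = 15°, k₀ = 0.9996, false easting 500000 m.
Meridian distance M = (N − FN)/k₀ = 1819781.0 m.
Inverse transverse Mercator on WGS84 gives φ = 16.45220023°, λ = 14.39429956°.

lat 16.452200°, lon 14.394300°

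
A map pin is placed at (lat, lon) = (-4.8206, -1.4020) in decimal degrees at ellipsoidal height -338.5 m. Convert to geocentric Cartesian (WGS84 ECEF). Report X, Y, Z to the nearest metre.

WGS84: a = 6378137 m, e² = 0.006694380; N(φ) = a/√(1−e²sin²φ) = 6378287.772 m.
X = (N+h)·cosφ·cosλ = 6353486.040 m; Y = (N+h)·cosφ·sinλ = -155497.765 m; Z = (N(1−e²)+h)·sinφ = -532389.846 m.

X 6353486 m, Y -155498 m, Z -532390 m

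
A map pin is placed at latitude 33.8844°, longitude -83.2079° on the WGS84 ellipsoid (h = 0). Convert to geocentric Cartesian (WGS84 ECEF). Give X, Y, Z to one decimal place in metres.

X 626864.8 m, Y -5263218.6 m, Z 3535809.0 m

WGS84: a = 6378137 m, e² = 0.006694380; N(φ) = a/√(1−e²sin²φ) = 6384783.180 m.
X = (N+h)·cosφ·cosλ = 626864.817 m; Y = (N+h)·cosφ·sinλ = -5263218.598 m; Z = (N(1−e²)+h)·sinφ = 3535808.997 m.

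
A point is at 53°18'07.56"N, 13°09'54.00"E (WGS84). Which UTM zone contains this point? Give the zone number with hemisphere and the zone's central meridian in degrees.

Zone 33N, central meridian 15°

UTM zone = ⌊(λ + 180)/6⌋ + 1; 13.1650° ∈ [12°, 18°) → zone 33.
Hemisphere: N (φ ≥ 0).
Central meridian λ₀ = 6×33 − 183 = 15°.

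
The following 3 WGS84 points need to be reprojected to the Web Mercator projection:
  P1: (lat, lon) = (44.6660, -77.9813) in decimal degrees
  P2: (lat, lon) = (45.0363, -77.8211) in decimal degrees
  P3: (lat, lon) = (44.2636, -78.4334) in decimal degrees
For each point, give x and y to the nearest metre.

P1: x -8680839 m, y 5569092 m; P2: x -8663005 m, y 5627238 m; P3: x -8731166 m, y 5506326 m

Web Mercator: x = R·λ, y = R·ln tan(π/4+φ/2), R = 6378137 m.
P1 (44.6660°, -77.9813°) → (-8680838.607, 5569092.392) m.
P2 (45.0363°, -77.8211°) → (-8663005.225, 5627237.990) m.
P3 (44.2636°, -78.4334°) → (-8731166.149, 5506325.922) m.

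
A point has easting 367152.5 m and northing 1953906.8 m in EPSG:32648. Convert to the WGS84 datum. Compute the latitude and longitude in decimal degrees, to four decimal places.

lat 17.6681°, lon 103.7475°

Zone 48N: λ₀ = 105°, k₀ = 0.9996, false easting 500000 m.
Meridian distance M = (N − FN)/k₀ = 1954688.7 m.
Inverse transverse Mercator on WGS84 gives φ = 17.66810011°, λ = 103.74749960°.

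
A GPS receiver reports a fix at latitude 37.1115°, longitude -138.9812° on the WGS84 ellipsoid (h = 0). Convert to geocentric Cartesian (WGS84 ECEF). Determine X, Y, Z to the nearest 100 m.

X -3842300 m, Y -3342300 m, Z 3827300 m

WGS84: a = 6378137 m, e² = 0.006694380; N(φ) = a/√(1−e²sin²φ) = 6385923.343 m.
X = (N+h)·cosφ·cosλ = -3842289.675 m; Y = (N+h)·cosφ·sinλ = -3342265.518 m; Z = (N(1−e²)+h)·sinφ = 3827268.323 m.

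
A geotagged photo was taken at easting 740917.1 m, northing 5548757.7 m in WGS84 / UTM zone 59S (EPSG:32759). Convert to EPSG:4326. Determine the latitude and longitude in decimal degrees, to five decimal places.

lat -40.17700°, lon 173.82950°

Zone 59S: λ₀ = 171°, k₀ = 0.9996, false easting 500000 m, false northing 10000000 m.
Meridian distance M = (N − FN)/k₀ = -4453023.5 m.
Inverse transverse Mercator on WGS84 gives φ = -40.17699977°, λ = 173.82949993°.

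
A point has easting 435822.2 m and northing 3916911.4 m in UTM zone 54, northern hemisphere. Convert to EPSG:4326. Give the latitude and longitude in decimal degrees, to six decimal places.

Zone 54N: λ₀ = 141°, k₀ = 0.9996, false easting 500000 m.
Meridian distance M = (N − FN)/k₀ = 3918478.8 m.
Inverse transverse Mercator on WGS84 gives φ = 35.39350015°, λ = 140.29330047°.

lat 35.393500°, lon 140.293300°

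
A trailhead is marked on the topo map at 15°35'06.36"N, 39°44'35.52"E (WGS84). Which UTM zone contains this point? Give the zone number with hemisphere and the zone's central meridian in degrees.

UTM zone = ⌊(λ + 180)/6⌋ + 1; 39.7432° ∈ [36°, 42°) → zone 37.
Hemisphere: N (φ ≥ 0).
Central meridian λ₀ = 6×37 − 183 = 39°.

Zone 37N, central meridian 39°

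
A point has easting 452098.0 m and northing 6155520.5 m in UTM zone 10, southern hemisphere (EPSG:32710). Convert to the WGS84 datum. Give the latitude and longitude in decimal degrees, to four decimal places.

lat -34.7413°, lon -123.5233°

Zone 10S: λ₀ = -123°, k₀ = 0.9996, false easting 500000 m, false northing 10000000 m.
Meridian distance M = (N − FN)/k₀ = -3846017.9 m.
Inverse transverse Mercator on WGS84 gives φ = -34.74130007°, λ = -123.52329969°.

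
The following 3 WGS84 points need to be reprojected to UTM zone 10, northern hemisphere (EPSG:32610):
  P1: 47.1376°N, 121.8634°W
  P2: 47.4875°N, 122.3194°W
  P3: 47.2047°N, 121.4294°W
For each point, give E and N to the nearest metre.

UTM zone 10N: λ₀ = -123°, k₀ = 0.9996.
P1 (47.1376°, -121.8634°) → (586188.161, 5221081.938) m.
P2 (47.4875°, -122.3194°) → (551270.383, 5259565.004) m.
P3 (47.2047°, -121.4294°) → (618947.834, 5229108.528) m.

P1: E 586188 m, N 5221082 m; P2: E 551270 m, N 5259565 m; P3: E 618948 m, N 5229109 m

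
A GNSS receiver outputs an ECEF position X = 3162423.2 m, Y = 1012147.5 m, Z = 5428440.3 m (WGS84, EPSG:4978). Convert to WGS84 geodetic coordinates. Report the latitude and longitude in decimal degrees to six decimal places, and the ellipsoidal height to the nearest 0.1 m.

λ = atan2(Y, X) = 17.74749961°; p = √(X²+Y²) = 3320446.2 m.
Bowring's method on WGS84 (a = 6378137 m, b = 6356752.314 m) gives φ = 58.71790048°, h = 883.203 m.

lat 58.717900°, lon 17.747500°, h 883.2 m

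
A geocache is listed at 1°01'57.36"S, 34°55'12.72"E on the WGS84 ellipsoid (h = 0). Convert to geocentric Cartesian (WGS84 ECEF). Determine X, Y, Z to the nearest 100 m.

X 5228900 m, Y 3650500 m, Z -114200 m

WGS84: a = 6378137 m, e² = 0.006694380; N(φ) = a/√(1−e²sin²φ) = 6378143.933 m.
X = (N+h)·cosφ·cosλ = 5228910.531 m; Y = (N+h)·cosφ·sinλ = 3650479.822 m; Z = (N(1−e²)+h)·sinφ = -114172.940 m.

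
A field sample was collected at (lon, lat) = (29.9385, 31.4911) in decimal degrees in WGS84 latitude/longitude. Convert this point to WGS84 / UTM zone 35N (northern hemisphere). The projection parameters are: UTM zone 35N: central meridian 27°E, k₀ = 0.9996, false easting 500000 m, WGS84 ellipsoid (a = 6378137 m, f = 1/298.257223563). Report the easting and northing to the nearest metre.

Zone 35 central meridian λ₀ = 6×35 − 183 = 27°; Δλ = +2.9385°.
Transverse Mercator on WGS84 with k₀ = 0.9996 gives E = 779135.085 m, N = 3487771.320 m.

E 779135 m, N 3487771 m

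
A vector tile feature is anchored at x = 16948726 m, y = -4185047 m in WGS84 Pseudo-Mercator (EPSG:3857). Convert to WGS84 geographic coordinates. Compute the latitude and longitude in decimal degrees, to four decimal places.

lat -35.1556°, lon 152.2530°

R = 6378137 m. λ = x/R = 152.25299612°.
φ = 2·arctan(exp(y/R)) − 90° = 2·arctan(0.51884) − 90° = -35.15560206°.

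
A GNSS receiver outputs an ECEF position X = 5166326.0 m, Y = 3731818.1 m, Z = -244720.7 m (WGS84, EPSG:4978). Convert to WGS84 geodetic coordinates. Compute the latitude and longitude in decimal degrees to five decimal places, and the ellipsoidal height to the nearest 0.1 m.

lat -2.21380°, lon 35.84190°, h -231.2 m

λ = atan2(Y, X) = 35.84189942°; p = √(X²+Y²) = 6373177.4 m.
Bowring's method on WGS84 (a = 6378137 m, b = 6356752.314 m) gives φ = -2.21379982°, h = -231.190 m.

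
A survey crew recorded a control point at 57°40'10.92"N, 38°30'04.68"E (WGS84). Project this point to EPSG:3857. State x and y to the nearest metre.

x 4285945 m, y 7898250 m

Web Mercator is spherical with R = a = 6378137 m.
x = R·λ = 6378137 × 0.671974451 = 4285945.111 m.
y = R·ln tan(π/4 + φ/2) = 6378137 × 1.238331749 = 7898249.548 m.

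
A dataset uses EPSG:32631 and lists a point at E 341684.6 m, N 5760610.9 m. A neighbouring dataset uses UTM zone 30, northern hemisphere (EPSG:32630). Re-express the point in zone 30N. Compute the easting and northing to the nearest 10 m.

UTM 31N → geographic: φ = 51.97359962°, λ = 0.69510064°.
UTM 30N (λ₀ = -3°) forward: E = 753777.516 m, N = 5764552.023 m.

E 753780 m, N 5764550 m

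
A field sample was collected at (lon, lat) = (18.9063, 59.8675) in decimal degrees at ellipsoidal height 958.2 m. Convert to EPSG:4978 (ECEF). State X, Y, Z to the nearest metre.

X 3037161 m, Y 1040226 m, Z 5493910 m

WGS84: a = 6378137 m, e² = 0.006694380; N(φ) = a/√(1−e²sin²φ) = 6394166.037 m.
X = (N+h)·cosφ·cosλ = 3037161.469 m; Y = (N+h)·cosφ·sinλ = 1040225.906 m; Z = (N(1−e²)+h)·sinφ = 5493910.084 m.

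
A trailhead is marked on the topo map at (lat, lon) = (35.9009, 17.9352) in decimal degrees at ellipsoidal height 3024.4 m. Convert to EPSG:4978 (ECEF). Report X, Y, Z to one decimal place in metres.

X 4923431.8 m, Y 1593566.1 m, Z 3721063.6 m

WGS84: a = 6378137 m, e² = 0.006694380; N(φ) = a/√(1−e²sin²φ) = 6385490.441 m.
X = (N+h)·cosφ·cosλ = 4923431.788 m; Y = (N+h)·cosφ·sinλ = 1593566.092 m; Z = (N(1−e²)+h)·sinφ = 3721063.647 m.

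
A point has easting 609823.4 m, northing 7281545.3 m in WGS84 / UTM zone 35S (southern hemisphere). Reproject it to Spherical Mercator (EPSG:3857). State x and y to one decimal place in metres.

Unproject from UTM 35S (λ₀ = 27°) → φ = -24.57620035°, λ = 28.08459981°.
Web Mercator (R = 6378137 m): x = 3126363.351 m, y = -2823779.479 m.

x 3126363.4 m, y -2823779.5 m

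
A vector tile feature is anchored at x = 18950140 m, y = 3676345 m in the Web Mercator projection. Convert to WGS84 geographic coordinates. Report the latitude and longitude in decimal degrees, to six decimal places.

R = 6378137 m. λ = x/R = 170.23200398°.
φ = 2·arctan(exp(y/R)) − 90° = 2·arctan(1.77962) − 90° = 31.33509882°.

lat 31.335099°, lon 170.232004°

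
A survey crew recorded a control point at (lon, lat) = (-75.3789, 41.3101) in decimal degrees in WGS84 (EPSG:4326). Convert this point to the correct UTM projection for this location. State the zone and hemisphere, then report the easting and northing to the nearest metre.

Zone 18N: E 468284 m, N 4573251 m

Longitude -75.3789° lies in the 6° band [-78°, -72°), giving zone 18; latitude is north of the equator, so 18N.
Zone 18 central meridian λ₀ = 6×18 − 183 = -75°; Δλ = -0.3789°.
Transverse Mercator on WGS84 with k₀ = 0.9996 gives E = 468283.718 m, N = 4573251.262 m.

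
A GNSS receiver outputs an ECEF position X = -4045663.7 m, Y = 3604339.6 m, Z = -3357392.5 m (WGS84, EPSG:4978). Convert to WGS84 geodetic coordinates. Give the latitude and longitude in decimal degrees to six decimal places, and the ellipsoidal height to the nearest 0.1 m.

λ = atan2(Y, X) = 138.30169963°; p = √(X²+Y²) = 5418363.1 m.
Bowring's method on WGS84 (a = 6378137 m, b = 6356752.314 m) gives φ = -31.95619984°, h = 2042.216 m.

lat -31.956200°, lon 138.301700°, h 2042.2 m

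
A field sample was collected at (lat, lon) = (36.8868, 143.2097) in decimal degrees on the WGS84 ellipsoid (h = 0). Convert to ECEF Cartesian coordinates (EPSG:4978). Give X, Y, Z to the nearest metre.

WGS84: a = 6378137 m, e² = 0.006694380; N(φ) = a/√(1−e²sin²φ) = 6385842.569 m.
X = (N+h)·cosφ·cosλ = -4090288.247 m; Y = (N+h)·cosφ·sinλ = 3058846.677 m; Z = (N(1−e²)+h)·sinφ = 3807352.801 m.

X -4090288 m, Y 3058847 m, Z 3807353 m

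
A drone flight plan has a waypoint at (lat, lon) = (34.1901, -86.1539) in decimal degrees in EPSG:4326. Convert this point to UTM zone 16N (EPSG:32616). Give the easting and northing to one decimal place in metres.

E 577962.1 m, N 3783557.7 m

Zone 16 central meridian λ₀ = 6×16 − 183 = -87°; Δλ = +0.8461°.
Transverse Mercator on WGS84 with k₀ = 0.9996 gives E = 577962.068 m, N = 3783557.706 m.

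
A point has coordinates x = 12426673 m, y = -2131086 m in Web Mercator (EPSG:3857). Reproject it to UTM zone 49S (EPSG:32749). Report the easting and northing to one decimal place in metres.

E 566462.4 m, N 7921482.5 m

Web Mercator inverse (R = 6378137 m) → φ = -18.79730214°, λ = 111.63070287°.
UTM 49S forward: E = 566462.443 m, N = 7921482.502 m.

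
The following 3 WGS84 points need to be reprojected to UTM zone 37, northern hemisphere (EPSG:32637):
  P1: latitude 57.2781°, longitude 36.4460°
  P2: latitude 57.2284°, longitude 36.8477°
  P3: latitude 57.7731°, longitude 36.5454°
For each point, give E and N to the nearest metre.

UTM zone 37N: λ₀ = 39°, k₀ = 0.9996.
P1 (57.2781°, 36.4460°) → (346030.246, 6351231.232) m.
P2 (57.2284°, 36.8477°) → (370067.018, 6344863.207) m.
P3 (57.7731°, 36.5454°) → (354013.160, 6406095.118) m.

P1: E 346030 m, N 6351231 m; P2: E 370067 m, N 6344863 m; P3: E 354013 m, N 6406095 m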